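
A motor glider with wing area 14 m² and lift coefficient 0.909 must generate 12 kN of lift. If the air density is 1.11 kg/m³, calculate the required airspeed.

L = ½ρv²S·CL ⇒ v = √(2L/(ρ·S·CL))
v = √(2 × 12000 / (1.11 × 14 × 0.909)) = √1699 = 41.2 m/s

v = 41.2 m/s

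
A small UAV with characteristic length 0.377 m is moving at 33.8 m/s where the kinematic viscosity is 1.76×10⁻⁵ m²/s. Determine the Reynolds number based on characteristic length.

Re = 7.24×10^5

Re = v·c/ν = 33.8 × 0.377 / (1.76×10⁻⁵) = 7.24×10^5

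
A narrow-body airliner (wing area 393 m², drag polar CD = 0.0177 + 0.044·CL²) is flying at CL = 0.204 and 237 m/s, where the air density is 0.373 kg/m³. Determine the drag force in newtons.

CD = 0.0177 + 0.044 × 0.204² = 0.01953
D = ½ρv²S·CD = ½ × 0.373 × 237² × 393 × 0.01953 = 80400 N

D = 80400 N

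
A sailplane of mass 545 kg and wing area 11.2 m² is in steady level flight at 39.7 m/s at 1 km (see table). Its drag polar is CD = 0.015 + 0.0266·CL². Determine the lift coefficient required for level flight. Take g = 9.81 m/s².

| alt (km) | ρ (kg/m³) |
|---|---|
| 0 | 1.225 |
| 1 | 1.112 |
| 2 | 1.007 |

CL = 0.545

At 1 km, from the table: ρ = 1.112 kg/m³.
In steady level flight, lift balances weight: W = mg = 545 × 9.81 = 5346.4 N.
q = ½ρv² = ½ × 1.112 × 39.7² = 876.3 Pa.
Required CL = L/(qS) = 5346.4/(876.3·11.2) = 0.5447.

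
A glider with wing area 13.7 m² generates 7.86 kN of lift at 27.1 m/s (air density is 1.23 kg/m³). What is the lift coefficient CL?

CL = 1.27

From L = ½ρv²S·CL, rearranging gives CL = 2L/(ρv²S).
CL = 2 × 7860 / (1.23 × 27.1² × 13.7) = 1.27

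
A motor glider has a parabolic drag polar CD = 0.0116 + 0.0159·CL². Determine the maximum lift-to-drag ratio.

(L/D)max = 36.8

For CD = CD0 + K·CL², (L/D)max occurs at CL* = √(CD0/K) and equals 1/(2√(K·CD0)).
(L/D)max = 1/(2√(0.0159 × 0.0116)) = 1/(2 × 0.01358) = 36.8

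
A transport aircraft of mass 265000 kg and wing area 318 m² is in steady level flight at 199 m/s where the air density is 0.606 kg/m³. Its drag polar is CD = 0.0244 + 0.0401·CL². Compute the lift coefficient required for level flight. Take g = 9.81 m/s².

Level flight ⇒ L = W = m·g = 265000 × 9.81 = 2.5996×10^6 N.
q = ½ρv² = ½ × 0.606 × 199² = 12000 Pa.
CL = W/(q·S) = 2.5996×10^6 / (12000 × 318) = 0.6813.

CL = 0.681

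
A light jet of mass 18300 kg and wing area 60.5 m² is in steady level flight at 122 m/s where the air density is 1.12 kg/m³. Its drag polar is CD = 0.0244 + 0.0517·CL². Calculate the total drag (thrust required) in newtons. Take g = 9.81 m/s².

Level flight ⇒ L = W = m·g = 18300 × 9.81 = 1.7952×10^5 N.
q = ½ρv² = ½ × 1.12 × 122² = 8335 Pa.
CL = 2W/(ρv²S) = 2×1.7952×10^5/(1.12×122²×60.5) = 0.356.
CD = 0.0244 + 0.0517 × 0.356² = 0.03095.
D = q·S·CD = 8335 × 60.5 × 0.03095 = 15610 N

D = 15600 N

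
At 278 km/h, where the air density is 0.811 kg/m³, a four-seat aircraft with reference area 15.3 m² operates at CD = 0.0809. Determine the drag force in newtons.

Convert speed: v = 278 km/h ÷ 3.6 = 77.22 m/s.
Dynamic pressure q = ½ρv² = ½ × 0.811 × 77.22² = 2418 Pa.
D = q·S·CD = 2418 × 15.3 × 0.0809 = 2990 N

D = 2990 N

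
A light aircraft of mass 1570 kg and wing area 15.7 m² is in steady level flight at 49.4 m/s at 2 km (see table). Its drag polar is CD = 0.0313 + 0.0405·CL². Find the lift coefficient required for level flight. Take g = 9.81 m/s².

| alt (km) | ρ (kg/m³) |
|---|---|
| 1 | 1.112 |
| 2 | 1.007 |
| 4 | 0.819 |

At 2 km, from the table: ρ = 1.007 kg/m³.
Weight W = mg = 1570 × 9.81 = 15402 N; in level flight L = W.
q = ½ρv² = ½ × 1.007 × 49.4² = 1229 Pa.
Required CL = L/(qS) = 15402/(1229·15.7) = 0.7984.

CL = 0.798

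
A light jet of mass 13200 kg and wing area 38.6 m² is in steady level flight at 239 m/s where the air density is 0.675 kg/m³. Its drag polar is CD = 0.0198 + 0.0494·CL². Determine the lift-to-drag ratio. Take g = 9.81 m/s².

Level flight ⇒ L = W = m·g = 13200 × 9.81 = 1.2949×10^5 N.
q = ½ρv² = ½ × 0.675 × 239² = 19280 Pa.
Required CL = L/(qS) = 1.2949×10^5/(19280·38.6) = 0.174.
CD = 0.0198 + 0.0494 × 0.174² = 0.0213.
L/D = CL/CD = 0.174 / 0.0213 = 8.17

L/D = 8.17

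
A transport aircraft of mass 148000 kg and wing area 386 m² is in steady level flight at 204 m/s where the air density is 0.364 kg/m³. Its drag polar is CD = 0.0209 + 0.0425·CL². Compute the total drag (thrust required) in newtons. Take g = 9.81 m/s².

D = 91700 N

Level flight ⇒ L = W = m·g = 148000 × 9.81 = 1.4519×10^6 N.
Dynamic pressure q = 0.5 × 0.364 × 204² = 7574 Pa.
Required CL = L/(qS) = 1.4519×10^6/(7574·386) = 0.4966.
CD = 0.0209 + 0.0425 × 0.4966² = 0.03138.
D = q·S·CD = 7574 × 386 × 0.03138 = 91750 N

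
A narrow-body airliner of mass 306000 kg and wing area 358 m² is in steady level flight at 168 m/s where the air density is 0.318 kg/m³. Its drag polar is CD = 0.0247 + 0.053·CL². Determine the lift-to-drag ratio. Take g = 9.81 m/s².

In steady level flight, lift balances weight: W = mg = 306000 × 9.81 = 3.0019×10^6 N.
Dynamic pressure q = 0.5 × 0.318 × 168² = 4488 Pa.
CL = W/(q·S) = 3.0019×10^6 / (4488 × 358) = 1.868.
CD = 0.0247 + 0.053 × 1.868² = 0.2097.
L/D = CL/CD = 1.868 / 0.2097 = 8.91

L/D = 8.91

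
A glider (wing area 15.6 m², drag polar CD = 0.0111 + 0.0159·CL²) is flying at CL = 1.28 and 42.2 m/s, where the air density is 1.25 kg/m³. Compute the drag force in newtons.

D = 645 N

CD = 0.0111 + 0.0159 × 1.28² = 0.03715
D = ½ρv²S·CD = ½ × 1.25 × 42.2² × 15.6 × 0.03715 = 645 N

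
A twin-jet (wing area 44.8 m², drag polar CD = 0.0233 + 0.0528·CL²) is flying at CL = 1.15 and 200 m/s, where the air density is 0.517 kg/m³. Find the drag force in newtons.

D = 43100 N

CD = 0.0233 + 0.0528 × 1.15² = 0.09313
D = ½ρv²S·CD = ½ × 0.517 × 200² × 44.8 × 0.09313 = 43100 N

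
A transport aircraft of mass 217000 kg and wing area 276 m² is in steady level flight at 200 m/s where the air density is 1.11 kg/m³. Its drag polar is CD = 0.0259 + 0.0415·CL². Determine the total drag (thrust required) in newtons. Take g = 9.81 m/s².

D = 1.89×10^5 N

Weight W = mg = 217000 × 9.81 = 2.1288×10^6 N; in level flight L = W.
Dynamic pressure q = 0.5 × 1.11 × 200² = 22200 Pa.
Required CL = L/(qS) = 2.1288×10^6/(22200·276) = 0.3474.
CD = 0.0259 + 0.0415 × 0.3474² = 0.03091.
D = q·S·CD = 22200 × 276 × 0.03091 = 1.894×10^5 N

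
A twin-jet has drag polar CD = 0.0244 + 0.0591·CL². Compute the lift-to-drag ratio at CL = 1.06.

CD = 0.0244 + 0.0591 × 1.06² = 0.0908
L/D = CL/CD = 1.06 / 0.0908 = 11.7

L/D = 11.7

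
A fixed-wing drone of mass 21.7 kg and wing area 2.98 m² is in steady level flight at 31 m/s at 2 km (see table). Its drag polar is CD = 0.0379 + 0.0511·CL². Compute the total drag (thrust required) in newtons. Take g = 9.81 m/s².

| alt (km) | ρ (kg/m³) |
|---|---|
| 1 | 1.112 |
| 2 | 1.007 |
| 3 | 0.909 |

At 2 km, from the table: ρ = 1.007 kg/m³.
Level flight ⇒ L = W = m·g = 21.7 × 9.81 = 212.88 N.
q = ½ρv² = ½ × 1.007 × 31² = 483.9 Pa.
Required CL = L/(qS) = 212.88/(483.9·2.98) = 0.1476.
CD = 0.0379 + 0.0511 × 0.1476² = 0.03901.
D = q·S·CD = 483.9 × 2.98 × 0.03901 = 56.25 N

D = 56.3 N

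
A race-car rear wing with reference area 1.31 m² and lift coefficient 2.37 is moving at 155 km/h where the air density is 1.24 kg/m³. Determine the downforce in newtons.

L = 3570 N

Convert speed: v = 155 km/h ÷ 3.6 = 43.06 m/s.
L = ½ρv²S·CL = ½ × 1.24 × 43.06² × 1.31 × 2.37 = 3570 N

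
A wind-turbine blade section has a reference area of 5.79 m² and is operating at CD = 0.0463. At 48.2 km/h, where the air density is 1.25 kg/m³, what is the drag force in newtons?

Convert speed: v = 48.2 km/h ÷ 3.6 = 13.39 m/s.
D = ½ρv²S·CD = ½ × 1.25 × 13.39² × 5.79 × 0.0463 = 30 N

D = 30 N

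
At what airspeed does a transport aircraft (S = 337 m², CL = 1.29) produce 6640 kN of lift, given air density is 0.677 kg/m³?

L = ½ρv²S·CL ⇒ v = √(2L/(ρ·S·CL))
v = √(2 × 6.64×10^6 / (0.677 × 337 × 1.29)) = √45120 = 212 m/s

v = 212 m/s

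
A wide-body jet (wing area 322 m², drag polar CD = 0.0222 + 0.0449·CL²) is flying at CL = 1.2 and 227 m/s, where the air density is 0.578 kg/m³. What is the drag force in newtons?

CD = 0.0222 + 0.0449 × 1.2² = 0.08686
D = ½ρv²S·CD = ½ × 0.578 × 227² × 322 × 0.08686 = 4.16×10^5 N

D = 4.16×10^5 N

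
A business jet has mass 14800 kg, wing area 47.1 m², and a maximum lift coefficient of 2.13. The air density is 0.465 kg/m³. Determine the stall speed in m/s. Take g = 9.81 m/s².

Weight W = mg = 14800 × 9.81 = 1.452×10^5 N.
V_stall = √(2W/(ρ·S·CL,max)) = √(2 × 1.452×10^5 / (0.465 × 47.1 × 2.13))
V_stall = √6225 = 78.9 m/s

V_stall = 78.9 m/s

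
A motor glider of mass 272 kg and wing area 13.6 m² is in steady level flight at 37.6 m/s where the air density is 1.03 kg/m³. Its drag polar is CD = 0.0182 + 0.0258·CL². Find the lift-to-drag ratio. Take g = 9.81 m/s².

L/D = 13.4

Weight W = mg = 272 × 9.81 = 2668.3 N; in level flight L = W.
Dynamic pressure q = 0.5 × 1.03 × 37.6² = 728.1 Pa.
Required CL = L/(qS) = 2668.3/(728.1·13.6) = 0.2695.
CD = 0.0182 + 0.0258 × 0.2695² = 0.02007.
L/D = CL/CD = 0.2695 / 0.02007 = 13.4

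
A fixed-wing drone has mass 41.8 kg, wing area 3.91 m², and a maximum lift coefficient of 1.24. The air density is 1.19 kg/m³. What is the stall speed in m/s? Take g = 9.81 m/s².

At stall, lift equals weight: L = W = m·g = 41.8 × 9.81 = 410.1 N.
V_stall = √(2W/(ρ·S·CL,max)) = √(2 × 410.1 / (1.19 × 3.91 × 1.24))
V_stall = √142.1 = 11.9 m/s

V_stall = 11.9 m/s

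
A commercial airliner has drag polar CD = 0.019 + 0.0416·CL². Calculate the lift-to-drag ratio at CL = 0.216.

CD = 0.019 + 0.0416 × 0.216² = 0.02094
L/D = CL/CD = 0.216 / 0.02094 = 10.3

L/D = 10.3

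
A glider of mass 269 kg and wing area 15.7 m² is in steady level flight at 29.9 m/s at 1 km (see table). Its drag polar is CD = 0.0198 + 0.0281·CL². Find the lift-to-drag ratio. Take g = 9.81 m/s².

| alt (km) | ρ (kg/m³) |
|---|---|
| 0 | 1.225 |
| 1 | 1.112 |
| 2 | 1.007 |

L/D = 14.7

At 1 km, from the table: ρ = 1.112 kg/m³.
In steady level flight, lift balances weight: W = mg = 269 × 9.81 = 2638.9 N.
q = ½ρv² = ½ × 1.112 × 29.9² = 497.1 Pa.
CL = 2W/(ρv²S) = 2×2638.9/(1.112×29.9²×15.7) = 0.3381.
CD = 0.0198 + 0.0281 × 0.3381² = 0.02301.
L/D = CL/CD = 0.3381 / 0.02301 = 14.7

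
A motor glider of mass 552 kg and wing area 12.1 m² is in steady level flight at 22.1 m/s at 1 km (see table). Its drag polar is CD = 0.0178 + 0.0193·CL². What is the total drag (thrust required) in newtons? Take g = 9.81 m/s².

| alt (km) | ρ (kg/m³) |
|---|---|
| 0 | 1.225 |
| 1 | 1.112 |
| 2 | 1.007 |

At 1 km, from the table: ρ = 1.112 kg/m³.
Weight W = mg = 552 × 9.81 = 5415.1 N; in level flight L = W.
Dynamic pressure q = 0.5 × 1.112 × 22.1² = 271.6 Pa.
Required CL = L/(qS) = 5415.1/(271.6·12.1) = 1.648.
CD = 0.0178 + 0.0193 × 1.648² = 0.07022.
D = q·S·CD = 271.6 × 12.1 × 0.07022 = 230.7 N

D = 231 N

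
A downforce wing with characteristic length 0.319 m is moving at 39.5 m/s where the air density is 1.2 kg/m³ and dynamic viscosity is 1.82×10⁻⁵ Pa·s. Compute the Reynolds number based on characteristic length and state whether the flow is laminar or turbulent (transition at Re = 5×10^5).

Re = ρ·v·c/μ = 1.2 × 39.5 × 0.319 / (1.82×10⁻⁵) = 8.31×10^5
Since 8.31×10^5 > 5×10^5, the flow is turbulent.

Re = 8.31×10^5 (turbulent)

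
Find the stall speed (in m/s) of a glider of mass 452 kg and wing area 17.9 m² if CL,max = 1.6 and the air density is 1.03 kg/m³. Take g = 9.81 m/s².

Weight W = mg = 452 × 9.81 = 4434 N.
V_stall = √(2W/(ρ·S·CL,max)) = √(2 × 4434 / (1.03 × 17.9 × 1.6))
V_stall = √300.6 = 17.3 m/s

V_stall = 17.3 m/s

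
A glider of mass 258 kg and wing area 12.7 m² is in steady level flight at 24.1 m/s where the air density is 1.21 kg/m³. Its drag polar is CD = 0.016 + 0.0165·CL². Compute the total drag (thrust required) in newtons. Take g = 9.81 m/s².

D = 95.1 N

Weight W = mg = 258 × 9.81 = 2531 N; in level flight L = W.
Dynamic pressure q = 0.5 × 1.21 × 24.1² = 351.4 Pa.
CL = 2W/(ρv²S) = 2×2531/(1.21×24.1²×12.7) = 0.5671.
CD = 0.016 + 0.0165 × 0.5671² = 0.02131.
D = q·S·CD = 351.4 × 12.7 × 0.02131 = 95.09 N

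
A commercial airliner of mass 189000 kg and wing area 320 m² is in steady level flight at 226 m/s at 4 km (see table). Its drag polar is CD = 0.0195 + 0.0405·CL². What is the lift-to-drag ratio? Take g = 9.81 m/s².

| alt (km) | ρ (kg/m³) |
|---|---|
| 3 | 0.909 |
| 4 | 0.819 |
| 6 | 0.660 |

At 4 km, from the table: ρ = 0.819 kg/m³.
In steady level flight, lift balances weight: W = mg = 189000 × 9.81 = 1.8541×10^6 N.
q = ½ρv² = ½ × 0.819 × 226² = 20920 Pa.
CL = W/(q·S) = 1.8541×10^6 / (20920 × 320) = 0.277.
CD = 0.0195 + 0.0405 × 0.277² = 0.02261.
L/D = CL/CD = 0.277 / 0.02261 = 12.3

L/D = 12.3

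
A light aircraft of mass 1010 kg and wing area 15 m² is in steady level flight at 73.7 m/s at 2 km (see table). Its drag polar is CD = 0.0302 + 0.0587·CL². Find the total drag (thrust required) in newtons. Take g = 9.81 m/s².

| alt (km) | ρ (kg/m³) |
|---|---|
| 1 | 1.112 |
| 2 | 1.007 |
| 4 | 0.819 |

D = 1380 N

At 2 km, from the table: ρ = 1.007 kg/m³.
Weight W = mg = 1010 × 9.81 = 9908.1 N; in level flight L = W.
Dynamic pressure q = 0.5 × 1.007 × 73.7² = 2735 Pa.
CL = 2W/(ρv²S) = 2×9908.1/(1.007×73.7²×15) = 0.2415.
CD = 0.0302 + 0.0587 × 0.2415² = 0.03362.
D = q·S·CD = 2735 × 15 × 0.03362 = 1379 N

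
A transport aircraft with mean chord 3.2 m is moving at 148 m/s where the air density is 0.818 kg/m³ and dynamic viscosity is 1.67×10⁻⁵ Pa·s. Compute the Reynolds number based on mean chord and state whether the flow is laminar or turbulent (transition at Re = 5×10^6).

Re = 2.32×10^7 (turbulent)

Re = ρ·v·c/μ = 0.818 × 148 × 3.2 / (1.67×10⁻⁵) = 2.32×10^7
Since 2.32×10^7 > 5×10^6, the flow is turbulent.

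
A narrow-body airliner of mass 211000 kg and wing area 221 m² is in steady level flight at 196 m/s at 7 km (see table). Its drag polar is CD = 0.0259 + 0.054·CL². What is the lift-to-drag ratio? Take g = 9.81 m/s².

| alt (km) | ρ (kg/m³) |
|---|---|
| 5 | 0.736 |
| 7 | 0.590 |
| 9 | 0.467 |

At 7 km, from the table: ρ = 0.590 kg/m³.
In steady level flight, lift balances weight: W = mg = 211000 × 9.81 = 2.0699×10^6 N.
q = ½ρv² = ½ × 0.59 × 196² = 11330 Pa.
CL = 2W/(ρv²S) = 2×2.0699×10^6/(0.59×196²×221) = 0.8265.
CD = 0.0259 + 0.054 × 0.8265² = 0.06278.
L/D = CL/CD = 0.8265 / 0.06278 = 13.2

L/D = 13.2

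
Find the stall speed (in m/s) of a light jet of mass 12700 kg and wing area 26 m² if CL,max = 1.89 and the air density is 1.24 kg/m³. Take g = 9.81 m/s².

Stall occurs when L = W at CL,max. W = mg = 12700 × 9.81 = 1.246×10^5 N.
V_stall = √(2W/(ρ·S·CL,max)) = √(2 × 1.246×10^5 / (1.24 × 26 × 1.89))
V_stall = √4089 = 63.9 m/s

V_stall = 63.9 m/s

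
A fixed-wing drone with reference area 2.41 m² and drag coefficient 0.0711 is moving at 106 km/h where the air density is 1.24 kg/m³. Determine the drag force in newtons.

D = 92.1 N

Convert speed: v = 106 km/h ÷ 3.6 = 29.44 m/s.
D = ½ρv²S·CD = ½ × 1.24 × 29.44² × 2.41 × 0.0711 = 92.1 N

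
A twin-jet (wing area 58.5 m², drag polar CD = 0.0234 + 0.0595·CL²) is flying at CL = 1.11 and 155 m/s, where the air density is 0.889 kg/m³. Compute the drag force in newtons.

D = 60400 N

CD = 0.0234 + 0.0595 × 1.11² = 0.09671
D = ½ρv²S·CD = ½ × 0.889 × 155² × 58.5 × 0.09671 = 60400 N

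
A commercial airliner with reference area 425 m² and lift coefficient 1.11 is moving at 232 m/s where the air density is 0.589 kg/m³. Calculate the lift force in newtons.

L = ½ρv²S·CL = ½ × 0.589 × 232² × 425 × 1.11 = 7.48×10^6 N ≈ 7480 kN

L = 7.48×10^6 N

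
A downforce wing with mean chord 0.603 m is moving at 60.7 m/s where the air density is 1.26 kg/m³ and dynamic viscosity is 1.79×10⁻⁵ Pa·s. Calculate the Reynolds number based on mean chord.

Re = ρ·v·c/μ = 1.26 × 60.7 × 0.603 / (1.79×10⁻⁵) = 2.58×10^6

Re = 2.58×10^6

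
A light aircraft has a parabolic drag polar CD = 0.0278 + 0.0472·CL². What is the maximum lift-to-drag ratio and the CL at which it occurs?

For CD = CD0 + K·CL², (L/D)max occurs at CL* = √(CD0/K) and equals 1/(2√(K·CD0)).
(L/D)max = 1/(2√(0.0472 × 0.0278)) = 1/(2 × 0.03622) = 13.8
CL* = √(0.0278/0.0472) = 0.767

(L/D)max = 13.8, at CL = 0.767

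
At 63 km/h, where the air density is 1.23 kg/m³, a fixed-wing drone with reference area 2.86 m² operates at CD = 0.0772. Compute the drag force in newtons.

Convert speed: v = 63 km/h ÷ 3.6 = 17.5 m/s.
Dynamic pressure q = ½ρv² = ½ × 1.23 × 17.5² = 188.3 Pa.
D = q·S·CD = 188.3 × 2.86 × 0.0772 = 41.6 N

D = 41.6 N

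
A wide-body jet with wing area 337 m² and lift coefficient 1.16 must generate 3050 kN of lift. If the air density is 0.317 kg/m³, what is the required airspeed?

v = 222 m/s

L = ½ρv²S·CL ⇒ v = √(2L/(ρ·S·CL))
v = √(2 × 3.05×10^6 / (0.317 × 337 × 1.16)) = √49220 = 222 m/s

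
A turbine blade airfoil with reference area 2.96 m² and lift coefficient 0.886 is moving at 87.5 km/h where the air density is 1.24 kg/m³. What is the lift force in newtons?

Convert speed: v = 87.5 km/h ÷ 3.6 = 24.31 m/s.
Dynamic pressure q = ½ρv² = ½ × 1.24 × 24.31² = 366.3 Pa.
L = q·S·CL = 366.3 × 2.96 × 0.886 = 961 N

L = 961 N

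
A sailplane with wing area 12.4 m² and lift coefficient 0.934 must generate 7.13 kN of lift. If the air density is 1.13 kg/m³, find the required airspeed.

L = ½ρv²S·CL ⇒ v = √(2L/(ρ·S·CL))
v = √(2 × 7130 / (1.13 × 12.4 × 0.934)) = √1090 = 33 m/s

v = 33 m/s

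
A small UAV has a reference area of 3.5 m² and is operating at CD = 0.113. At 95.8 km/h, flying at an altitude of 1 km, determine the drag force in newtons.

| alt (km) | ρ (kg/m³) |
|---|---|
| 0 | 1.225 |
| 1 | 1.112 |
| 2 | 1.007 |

D = 156 N

At 1 km, from the table: ρ = 1.112 kg/m³.
Convert speed: v = 95.8 km/h ÷ 3.6 = 26.61 m/s.
D = ½ρv²S·CD = ½ × 1.112 × 26.61² × 3.5 × 0.113 = 156 N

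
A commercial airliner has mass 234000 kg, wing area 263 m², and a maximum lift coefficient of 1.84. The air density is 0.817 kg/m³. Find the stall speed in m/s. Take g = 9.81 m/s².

Weight W = mg = 234000 × 9.81 = 2.296×10^6 N.
V_stall = √(2W/(ρ·S·CL,max)) = √(2 × 2.296×10^6 / (0.817 × 263 × 1.84))
V_stall = √11610 = 108 m/s

V_stall = 108 m/s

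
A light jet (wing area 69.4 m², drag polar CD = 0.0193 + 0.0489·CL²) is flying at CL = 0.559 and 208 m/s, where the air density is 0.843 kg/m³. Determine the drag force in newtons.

D = 43800 N

CD = 0.0193 + 0.0489 × 0.559² = 0.03458
D = ½ρv²S·CD = ½ × 0.843 × 208² × 69.4 × 0.03458 = 43800 N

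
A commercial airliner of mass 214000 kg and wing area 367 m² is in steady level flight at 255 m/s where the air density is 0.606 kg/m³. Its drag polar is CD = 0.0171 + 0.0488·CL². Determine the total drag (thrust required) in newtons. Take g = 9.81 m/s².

D = 1.53×10^5 N

Level flight ⇒ L = W = m·g = 214000 × 9.81 = 2.0993×10^6 N.
Dynamic pressure q = 0.5 × 0.606 × 255² = 19700 Pa.
CL = 2W/(ρv²S) = 2×2.0993×10^6/(0.606×255²×367) = 0.2903.
CD = 0.0171 + 0.0488 × 0.2903² = 0.02121.
D = q·S·CD = 19700 × 367 × 0.02121 = 1.534×10^5 N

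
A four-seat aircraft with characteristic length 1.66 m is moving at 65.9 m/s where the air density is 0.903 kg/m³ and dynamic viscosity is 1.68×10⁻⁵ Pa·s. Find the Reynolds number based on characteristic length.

Re = ρ·v·c/μ = 0.903 × 65.9 × 1.66 / (1.68×10⁻⁵) = 5.88×10^6

Re = 5.88×10^6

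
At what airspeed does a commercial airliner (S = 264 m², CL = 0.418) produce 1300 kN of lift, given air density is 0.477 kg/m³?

L = ½ρv²S·CL ⇒ v = √(2L/(ρ·S·CL))
v = √(2 × 1.3×10^6 / (0.477 × 264 × 0.418)) = √49390 = 222 m/s

v = 222 m/s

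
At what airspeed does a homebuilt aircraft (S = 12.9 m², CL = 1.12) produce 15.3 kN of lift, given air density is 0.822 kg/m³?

L = ½ρv²S·CL ⇒ v = √(2L/(ρ·S·CL))
v = √(2 × 15300 / (0.822 × 12.9 × 1.12)) = √2577 = 50.8 m/s

v = 50.8 m/s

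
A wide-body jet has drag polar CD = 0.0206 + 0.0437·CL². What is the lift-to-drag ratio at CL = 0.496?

CD = 0.0206 + 0.0437 × 0.496² = 0.03135
L/D = CL/CD = 0.496 / 0.03135 = 15.8

L/D = 15.8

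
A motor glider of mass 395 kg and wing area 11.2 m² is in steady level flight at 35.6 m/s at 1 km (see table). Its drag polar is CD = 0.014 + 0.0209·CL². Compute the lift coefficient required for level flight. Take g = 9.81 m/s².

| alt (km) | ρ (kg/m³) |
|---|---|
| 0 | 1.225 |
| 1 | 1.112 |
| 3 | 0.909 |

At 1 km, from the table: ρ = 1.112 kg/m³.
In steady level flight, lift balances weight: W = mg = 395 × 9.81 = 3875 N.
q = ½ρv² = ½ × 1.112 × 35.6² = 704.7 Pa.
CL = W/(q·S) = 3875 / (704.7 × 11.2) = 0.491.

CL = 0.491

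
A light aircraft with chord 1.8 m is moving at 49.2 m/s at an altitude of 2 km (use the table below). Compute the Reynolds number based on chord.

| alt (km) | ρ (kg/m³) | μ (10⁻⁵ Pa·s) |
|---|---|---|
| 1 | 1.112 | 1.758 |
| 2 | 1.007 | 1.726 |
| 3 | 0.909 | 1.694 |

Re = 5.17×10^6

At 2 km, from the table: ρ = 1.007 kg/m³, μ = 1.726×10⁻⁵ Pa·s.
Re = ρ·v·c/μ = 1.007 × 49.2 × 1.8 / (1.726×10⁻⁵) = 5.17×10^6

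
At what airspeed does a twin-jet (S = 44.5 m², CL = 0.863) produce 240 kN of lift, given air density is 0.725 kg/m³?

v = 131 m/s

L = ½ρv²S·CL ⇒ v = √(2L/(ρ·S·CL))
v = √(2 × 2.4×10^5 / (0.725 × 44.5 × 0.863)) = √17240 = 131 m/s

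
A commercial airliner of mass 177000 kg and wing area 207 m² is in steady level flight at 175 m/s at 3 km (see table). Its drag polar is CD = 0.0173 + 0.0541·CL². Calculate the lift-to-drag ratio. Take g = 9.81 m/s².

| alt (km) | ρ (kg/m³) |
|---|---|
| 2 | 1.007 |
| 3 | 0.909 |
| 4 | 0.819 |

At 3 km, from the table: ρ = 0.909 kg/m³.
In steady level flight, lift balances weight: W = mg = 177000 × 9.81 = 1.7364×10^6 N.
q = ½ρv² = ½ × 0.909 × 175² = 13920 Pa.
Required CL = L/(qS) = 1.7364×10^6/(13920·207) = 0.6026.
CD = 0.0173 + 0.0541 × 0.6026² = 0.03695.
L/D = CL/CD = 0.6026 / 0.03695 = 16.3

L/D = 16.3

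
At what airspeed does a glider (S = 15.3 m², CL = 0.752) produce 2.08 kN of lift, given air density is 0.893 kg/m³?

L = ½ρv²S·CL ⇒ v = √(2L/(ρ·S·CL))
v = √(2 × 2080 / (0.893 × 15.3 × 0.752)) = √404.9 = 20.1 m/s

v = 20.1 m/s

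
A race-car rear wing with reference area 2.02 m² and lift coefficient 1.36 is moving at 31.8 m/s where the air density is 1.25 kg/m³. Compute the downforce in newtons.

L = 1740 N

Dynamic pressure q = ½ρv² = ½ × 1.25 × 31.8² = 632 Pa.
L = q·S·CL = 632 × 2.02 × 1.36 = 1740 N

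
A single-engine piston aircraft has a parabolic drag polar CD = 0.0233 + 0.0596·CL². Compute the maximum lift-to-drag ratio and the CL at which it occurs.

For CD = CD0 + K·CL², (L/D)max occurs at CL* = √(CD0/K) and equals 1/(2√(K·CD0)).
(L/D)max = 1/(2√(0.0596 × 0.0233)) = 1/(2 × 0.03726) = 13.4
CL* = √(0.0233/0.0596) = 0.625

(L/D)max = 13.4, at CL = 0.625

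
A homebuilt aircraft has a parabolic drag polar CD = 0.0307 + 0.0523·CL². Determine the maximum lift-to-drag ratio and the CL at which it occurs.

(L/D)max = 12.5, at CL = 0.766

For CD = CD0 + K·CL², (L/D)max occurs at CL* = √(CD0/K) and equals 1/(2√(K·CD0)).
(L/D)max = 1/(2√(0.0523 × 0.0307)) = 1/(2 × 0.04007) = 12.5
CL* = √(0.0307/0.0523) = 0.766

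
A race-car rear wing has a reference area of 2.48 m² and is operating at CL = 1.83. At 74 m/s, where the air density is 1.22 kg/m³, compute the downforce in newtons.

Dynamic pressure q = ½ρv² = ½ × 1.22 × 74² = 3340 Pa.
L = q·S·CL = 3340 × 2.48 × 1.83 = 15200 N ≈ 15.2 kN

L = 15200 N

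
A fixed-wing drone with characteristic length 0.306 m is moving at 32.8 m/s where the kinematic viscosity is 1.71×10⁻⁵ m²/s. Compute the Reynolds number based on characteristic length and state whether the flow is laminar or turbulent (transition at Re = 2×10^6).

Re = 5.87×10^5 (laminar)

Re = v·c/ν = 32.8 × 0.306 / (1.71×10⁻⁵) = 5.87×10^5
Since 5.87×10^5 < 2×10^6, the flow is laminar.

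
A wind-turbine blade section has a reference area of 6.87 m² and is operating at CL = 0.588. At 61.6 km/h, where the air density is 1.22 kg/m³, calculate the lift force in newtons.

Convert speed: v = 61.6 km/h ÷ 3.6 = 17.11 m/s.
L = ½ρv²S·CL = ½ × 1.22 × 17.11² × 6.87 × 0.588 = 721 N

L = 721 N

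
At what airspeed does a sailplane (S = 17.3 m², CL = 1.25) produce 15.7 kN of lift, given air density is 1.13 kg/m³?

L = ½ρv²S·CL ⇒ v = √(2L/(ρ·S·CL))
v = √(2 × 15700 / (1.13 × 17.3 × 1.25)) = √1285 = 35.8 m/s

v = 35.8 m/s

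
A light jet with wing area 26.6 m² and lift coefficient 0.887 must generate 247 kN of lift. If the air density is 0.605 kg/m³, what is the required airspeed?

L = ½ρv²S·CL ⇒ v = √(2L/(ρ·S·CL))
v = √(2 × 2.47×10^5 / (0.605 × 26.6 × 0.887)) = √34610 = 186 m/s

v = 186 m/s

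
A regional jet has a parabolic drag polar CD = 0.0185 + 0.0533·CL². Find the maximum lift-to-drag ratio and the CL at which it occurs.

For CD = CD0 + K·CL², (L/D)max occurs at CL* = √(CD0/K) and equals 1/(2√(K·CD0)).
(L/D)max = 1/(2√(0.0533 × 0.0185)) = 1/(2 × 0.0314) = 15.9
CL* = √(0.0185/0.0533) = 0.589

(L/D)max = 15.9, at CL = 0.589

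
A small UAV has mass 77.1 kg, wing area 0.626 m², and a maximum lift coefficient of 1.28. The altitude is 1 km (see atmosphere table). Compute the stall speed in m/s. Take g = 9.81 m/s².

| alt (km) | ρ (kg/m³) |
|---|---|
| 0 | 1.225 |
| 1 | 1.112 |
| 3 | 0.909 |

At 1 km, from the table: ρ = 1.112 kg/m³.
Stall occurs when L = W at CL,max. W = mg = 77.1 × 9.81 = 756.4 N.
V_stall = √(2W/(ρ·S·CL,max)) = √(2 × 756.4 / (1.112 × 0.626 × 1.28))
V_stall = √1698 = 41.2 m/s

V_stall = 41.2 m/s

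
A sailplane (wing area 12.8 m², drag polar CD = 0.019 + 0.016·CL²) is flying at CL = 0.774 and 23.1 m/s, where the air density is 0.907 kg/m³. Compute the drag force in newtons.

CD = 0.019 + 0.016 × 0.774² = 0.02859
D = ½ρv²S·CD = ½ × 0.907 × 23.1² × 12.8 × 0.02859 = 88.5 N

D = 88.5 N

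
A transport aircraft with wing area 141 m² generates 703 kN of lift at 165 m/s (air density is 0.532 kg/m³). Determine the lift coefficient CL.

From L = ½ρv²S·CL, rearranging gives CL = 2L/(ρv²S).
CL = 2 × 7.03×10^5 / (0.532 × 165² × 141) = 0.688

CL = 0.688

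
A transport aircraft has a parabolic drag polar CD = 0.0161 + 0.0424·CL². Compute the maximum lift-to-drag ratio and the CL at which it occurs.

(L/D)max = 19.1, at CL = 0.616

For CD = CD0 + K·CL², (L/D)max occurs at CL* = √(CD0/K) and equals 1/(2√(K·CD0)).
(L/D)max = 1/(2√(0.0424 × 0.0161)) = 1/(2 × 0.02613) = 19.1
CL* = √(0.0161/0.0424) = 0.616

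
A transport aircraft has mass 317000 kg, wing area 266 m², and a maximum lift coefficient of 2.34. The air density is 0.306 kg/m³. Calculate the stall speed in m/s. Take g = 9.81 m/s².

V_stall = 181 m/s

Stall occurs when L = W at CL,max. W = mg = 317000 × 9.81 = 3.11×10^6 N.
V_stall = √(2W/(ρ·S·CL,max)) = √(2 × 3.11×10^6 / (0.306 × 266 × 2.34))
V_stall = √32650 = 181 m/s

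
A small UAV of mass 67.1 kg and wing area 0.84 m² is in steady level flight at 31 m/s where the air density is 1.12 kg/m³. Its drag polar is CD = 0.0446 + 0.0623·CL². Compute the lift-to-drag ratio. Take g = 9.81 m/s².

L/D = 8.24

Weight W = mg = 67.1 × 9.81 = 658.25 N; in level flight L = W.
Dynamic pressure q = 0.5 × 1.12 × 31² = 538.2 Pa.
Required CL = L/(qS) = 658.25/(538.2·0.84) = 1.456.
CD = 0.0446 + 0.0623 × 1.456² = 0.1767.
L/D = CL/CD = 1.456 / 0.1767 = 8.24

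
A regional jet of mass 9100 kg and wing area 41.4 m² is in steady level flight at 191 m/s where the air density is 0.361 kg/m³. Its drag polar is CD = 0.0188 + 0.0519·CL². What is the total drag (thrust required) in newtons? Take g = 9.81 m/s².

Weight W = mg = 9100 × 9.81 = 89271 N; in level flight L = W.
Dynamic pressure q = 0.5 × 0.361 × 191² = 6585 Pa.
CL = 2W/(ρv²S) = 2×89271/(0.361×191²×41.4) = 0.3275.
CD = 0.0188 + 0.0519 × 0.3275² = 0.02437.
D = q·S·CD = 6585 × 41.4 × 0.02437 = 6642 N

D = 6640 N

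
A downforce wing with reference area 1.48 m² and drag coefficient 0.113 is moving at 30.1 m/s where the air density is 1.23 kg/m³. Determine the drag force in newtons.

D = ½ρv²S·CD = ½ × 1.23 × 30.1² × 1.48 × 0.113 = 93.2 N

D = 93.2 N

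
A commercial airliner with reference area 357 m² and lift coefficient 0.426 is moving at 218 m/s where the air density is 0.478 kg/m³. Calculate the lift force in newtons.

L = 1.73×10^6 N

L = ½ρv²S·CL = ½ × 0.478 × 218² × 357 × 0.426 = 1.73×10^6 N ≈ 1730 kN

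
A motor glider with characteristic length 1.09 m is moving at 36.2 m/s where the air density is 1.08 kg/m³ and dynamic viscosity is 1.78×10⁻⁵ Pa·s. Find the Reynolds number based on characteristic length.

Re = 2.39×10^6

Re = ρ·v·c/μ = 1.08 × 36.2 × 1.09 / (1.78×10⁻⁵) = 2.39×10^6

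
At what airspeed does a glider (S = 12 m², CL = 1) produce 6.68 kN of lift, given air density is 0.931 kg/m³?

v = 34.6 m/s

L = ½ρv²S·CL ⇒ v = √(2L/(ρ·S·CL))
v = √(2 × 6680 / (0.931 × 12 × 1)) = √1196 = 34.6 m/s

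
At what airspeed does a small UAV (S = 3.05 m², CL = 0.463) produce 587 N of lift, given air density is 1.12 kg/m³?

L = ½ρv²S·CL ⇒ v = √(2L/(ρ·S·CL))
v = √(2 × 587 / (1.12 × 3.05 × 0.463)) = √742.3 = 27.2 m/s

v = 27.2 m/s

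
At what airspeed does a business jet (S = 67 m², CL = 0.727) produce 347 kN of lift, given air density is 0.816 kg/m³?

v = 132 m/s

L = ½ρv²S·CL ⇒ v = √(2L/(ρ·S·CL))
v = √(2 × 3.47×10^5 / (0.816 × 67 × 0.727)) = √17460 = 132 m/s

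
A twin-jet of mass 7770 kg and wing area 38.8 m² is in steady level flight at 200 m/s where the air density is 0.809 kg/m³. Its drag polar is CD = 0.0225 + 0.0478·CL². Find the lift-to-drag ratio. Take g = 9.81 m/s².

Level flight ⇒ L = W = m·g = 7770 × 9.81 = 76224 N.
Dynamic pressure q = 0.5 × 0.809 × 200² = 16180 Pa.
Required CL = L/(qS) = 76224/(16180·38.8) = 0.1214.
CD = 0.0225 + 0.0478 × 0.1214² = 0.0232.
L/D = CL/CD = 0.1214 / 0.0232 = 5.23

L/D = 5.23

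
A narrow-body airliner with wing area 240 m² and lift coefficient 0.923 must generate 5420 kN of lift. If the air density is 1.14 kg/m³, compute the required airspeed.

L = ½ρv²S·CL ⇒ v = √(2L/(ρ·S·CL))
v = √(2 × 5.42×10^6 / (1.14 × 240 × 0.923)) = √42930 = 207 m/s

v = 207 m/s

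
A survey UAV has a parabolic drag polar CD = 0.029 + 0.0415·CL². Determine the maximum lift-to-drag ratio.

(L/D)max = 14.4

For CD = CD0 + K·CL², (L/D)max occurs at CL* = √(CD0/K) and equals 1/(2√(K·CD0)).
(L/D)max = 1/(2√(0.0415 × 0.029)) = 1/(2 × 0.03469) = 14.4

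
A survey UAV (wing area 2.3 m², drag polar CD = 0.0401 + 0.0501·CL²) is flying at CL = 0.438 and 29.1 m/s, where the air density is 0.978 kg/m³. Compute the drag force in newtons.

CD = 0.0401 + 0.0501 × 0.438² = 0.04971
D = ½ρv²S·CD = ½ × 0.978 × 29.1² × 2.3 × 0.04971 = 47.3 N

D = 47.3 N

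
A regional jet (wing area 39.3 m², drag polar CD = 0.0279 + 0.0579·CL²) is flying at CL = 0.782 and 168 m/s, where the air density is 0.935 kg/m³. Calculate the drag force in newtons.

D = 32800 N

CD = 0.0279 + 0.0579 × 0.782² = 0.06331
D = ½ρv²S·CD = ½ × 0.935 × 168² × 39.3 × 0.06331 = 32800 N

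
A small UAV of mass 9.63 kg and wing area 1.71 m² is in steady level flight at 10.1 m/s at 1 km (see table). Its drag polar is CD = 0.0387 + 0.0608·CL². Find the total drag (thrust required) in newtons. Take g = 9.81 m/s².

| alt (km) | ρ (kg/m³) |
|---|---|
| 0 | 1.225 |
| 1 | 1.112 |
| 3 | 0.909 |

D = 9.35 N

At 1 km, from the table: ρ = 1.112 kg/m³.
Level flight ⇒ L = W = m·g = 9.63 × 9.81 = 94.47 N.
Dynamic pressure q = 0.5 × 1.112 × 10.1² = 56.72 Pa.
CL = 2W/(ρv²S) = 2×94.47/(1.112×10.1²×1.71) = 0.9741.
CD = 0.0387 + 0.0608 × 0.9741² = 0.09639.
D = q·S·CD = 56.72 × 1.71 × 0.09639 = 9.348 N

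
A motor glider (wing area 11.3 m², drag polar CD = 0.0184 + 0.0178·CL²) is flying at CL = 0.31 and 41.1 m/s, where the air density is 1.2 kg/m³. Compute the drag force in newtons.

CD = 0.0184 + 0.0178 × 0.31² = 0.02011
D = ½ρv²S·CD = ½ × 1.2 × 41.1² × 11.3 × 0.02011 = 230 N

D = 230 N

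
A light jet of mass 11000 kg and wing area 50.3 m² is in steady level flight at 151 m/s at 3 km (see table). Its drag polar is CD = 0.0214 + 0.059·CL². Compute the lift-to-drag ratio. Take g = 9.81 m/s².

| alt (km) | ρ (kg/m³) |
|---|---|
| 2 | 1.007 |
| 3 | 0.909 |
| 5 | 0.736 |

At 3 km, from the table: ρ = 0.909 kg/m³.
Weight W = mg = 11000 × 9.81 = 1.0791×10^5 N; in level flight L = W.
q = ½ρv² = ½ × 0.909 × 151² = 10360 Pa.
CL = 2W/(ρv²S) = 2×1.0791×10^5/(0.909×151²×50.3) = 0.207.
CD = 0.0214 + 0.059 × 0.207² = 0.02393.
L/D = CL/CD = 0.207 / 0.02393 = 8.65

L/D = 8.65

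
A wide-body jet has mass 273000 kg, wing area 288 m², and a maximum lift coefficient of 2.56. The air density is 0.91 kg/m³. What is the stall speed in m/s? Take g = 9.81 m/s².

Weight W = mg = 273000 × 9.81 = 2.678×10^6 N.
From L = ½ρV²S·CL,max = W: V_stall = √(2W/(ρSCL,max)) = √(2·2.678×10^6/(0.91·288·2.56))
V_stall = √7983 = 89.3 m/s

V_stall = 89.3 m/s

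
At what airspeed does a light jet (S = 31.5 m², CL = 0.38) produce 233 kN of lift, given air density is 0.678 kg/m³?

L = ½ρv²S·CL ⇒ v = √(2L/(ρ·S·CL))
v = √(2 × 2.33×10^5 / (0.678 × 31.5 × 0.38)) = √57420 = 240 m/s

v = 240 m/s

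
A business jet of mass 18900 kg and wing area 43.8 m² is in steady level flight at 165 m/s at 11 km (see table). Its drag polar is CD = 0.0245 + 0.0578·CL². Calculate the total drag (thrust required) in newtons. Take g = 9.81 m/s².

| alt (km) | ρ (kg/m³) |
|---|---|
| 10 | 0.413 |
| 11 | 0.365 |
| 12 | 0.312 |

D = 14500 N

At 11 km, from the table: ρ = 0.365 kg/m³.
Weight W = mg = 18900 × 9.81 = 1.8541×10^5 N; in level flight L = W.
Dynamic pressure q = 0.5 × 0.365 × 165² = 4969 Pa.
CL = W/(q·S) = 1.8541×10^5 / (4969 × 43.8) = 0.852.
CD = 0.0245 + 0.0578 × 0.852² = 0.06645.
D = q·S·CD = 4969 × 43.8 × 0.06645 = 14460 N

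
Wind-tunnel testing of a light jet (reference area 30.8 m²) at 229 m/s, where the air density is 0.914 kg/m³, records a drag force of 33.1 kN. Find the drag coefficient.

CD = 0.0448

From D = ½ρv²S·CD, rearranging gives CD = 2D/(ρv²S).
CD = 2 × 33100 / (0.914 × 229² × 30.8) = 0.0448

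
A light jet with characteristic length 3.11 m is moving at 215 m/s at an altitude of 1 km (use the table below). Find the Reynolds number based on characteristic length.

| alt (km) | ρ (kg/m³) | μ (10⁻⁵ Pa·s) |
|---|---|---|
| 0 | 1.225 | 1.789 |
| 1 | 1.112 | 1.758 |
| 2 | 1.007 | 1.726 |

Re = 4.23×10^7

At 1 km, from the table: ρ = 1.112 kg/m³, μ = 1.758×10⁻⁵ Pa·s.
Re = ρ·v·c/μ = 1.112 × 215 × 3.11 / (1.758×10⁻⁵) = 4.23×10^7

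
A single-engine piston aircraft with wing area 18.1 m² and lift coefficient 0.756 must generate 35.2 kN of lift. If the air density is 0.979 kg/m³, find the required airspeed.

L = ½ρv²S·CL ⇒ v = √(2L/(ρ·S·CL))
v = √(2 × 35200 / (0.979 × 18.1 × 0.756)) = √5255 = 72.5 m/s

v = 72.5 m/s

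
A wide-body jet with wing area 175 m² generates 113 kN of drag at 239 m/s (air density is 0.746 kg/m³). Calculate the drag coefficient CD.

CD = 0.0303

From D = ½ρv²S·CD, rearranging gives CD = 2D/(ρv²S).
CD = 2 × 1.13×10^5 / (0.746 × 239² × 175) = 0.0303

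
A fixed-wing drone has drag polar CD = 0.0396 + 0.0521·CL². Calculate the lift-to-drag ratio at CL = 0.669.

CD = 0.0396 + 0.0521 × 0.669² = 0.06292
L/D = CL/CD = 0.669 / 0.06292 = 10.6

L/D = 10.6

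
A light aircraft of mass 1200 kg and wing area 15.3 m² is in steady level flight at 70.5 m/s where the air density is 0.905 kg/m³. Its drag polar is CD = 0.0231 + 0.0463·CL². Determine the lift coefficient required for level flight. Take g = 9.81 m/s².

Level flight ⇒ L = W = m·g = 1200 × 9.81 = 11772 N.
Dynamic pressure q = 0.5 × 0.905 × 70.5² = 2249 Pa.
CL = W/(q·S) = 11772 / (2249 × 15.3) = 0.3421.

CL = 0.342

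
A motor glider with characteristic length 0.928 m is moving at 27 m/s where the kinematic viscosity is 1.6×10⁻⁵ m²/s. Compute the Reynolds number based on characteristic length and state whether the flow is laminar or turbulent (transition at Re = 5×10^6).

Re = 1.57×10^6 (laminar)

Re = v·c/ν = 27 × 0.928 / (1.6×10⁻⁵) = 1.57×10^6
Since 1.57×10^6 < 5×10^6, the flow is laminar.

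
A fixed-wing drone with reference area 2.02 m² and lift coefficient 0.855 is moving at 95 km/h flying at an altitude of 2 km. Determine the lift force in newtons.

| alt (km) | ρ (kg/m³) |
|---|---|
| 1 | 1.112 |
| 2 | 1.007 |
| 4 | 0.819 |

At 2 km, from the table: ρ = 1.007 kg/m³.
Convert speed: v = 95 km/h ÷ 3.6 = 26.39 m/s.
L = ½ρv²S·CL = ½ × 1.007 × 26.39² × 2.02 × 0.855 = 606 N

L = 606 N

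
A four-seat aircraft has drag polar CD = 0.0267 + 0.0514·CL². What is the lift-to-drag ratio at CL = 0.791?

CD = 0.0267 + 0.0514 × 0.791² = 0.05886
L/D = CL/CD = 0.791 / 0.05886 = 13.4

L/D = 13.4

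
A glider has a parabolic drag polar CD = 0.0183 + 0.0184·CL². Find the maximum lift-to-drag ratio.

For CD = CD0 + K·CL², (L/D)max occurs at CL* = √(CD0/K) and equals 1/(2√(K·CD0)).
(L/D)max = 1/(2√(0.0184 × 0.0183)) = 1/(2 × 0.01835) = 27.2

(L/D)max = 27.2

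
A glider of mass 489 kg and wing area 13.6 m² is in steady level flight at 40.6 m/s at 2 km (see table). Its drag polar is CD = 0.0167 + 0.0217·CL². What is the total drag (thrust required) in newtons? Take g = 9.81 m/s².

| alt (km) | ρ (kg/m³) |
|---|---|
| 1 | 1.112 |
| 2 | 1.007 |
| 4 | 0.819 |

At 2 km, from the table: ρ = 1.007 kg/m³.
Weight W = mg = 489 × 9.81 = 4797.1 N; in level flight L = W.
Dynamic pressure q = 0.5 × 1.007 × 40.6² = 829.9 Pa.
Required CL = L/(qS) = 4797.1/(829.9·13.6) = 0.425.
CD = 0.0167 + 0.0217 × 0.425² = 0.02062.
D = q·S·CD = 829.9 × 13.6 × 0.02062 = 232.7 N

D = 233 N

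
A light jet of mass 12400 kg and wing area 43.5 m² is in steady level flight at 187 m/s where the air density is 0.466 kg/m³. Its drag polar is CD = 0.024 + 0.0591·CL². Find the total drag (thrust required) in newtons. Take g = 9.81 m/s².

In steady level flight, lift balances weight: W = mg = 12400 × 9.81 = 1.2164×10^5 N.
q = ½ρv² = ½ × 0.466 × 187² = 8148 Pa.
CL = 2W/(ρv²S) = 2×1.2164×10^5/(0.466×187²×43.5) = 0.3432.
CD = 0.024 + 0.0591 × 0.3432² = 0.03096.
D = q·S·CD = 8148 × 43.5 × 0.03096 = 10970 N

D = 11000 N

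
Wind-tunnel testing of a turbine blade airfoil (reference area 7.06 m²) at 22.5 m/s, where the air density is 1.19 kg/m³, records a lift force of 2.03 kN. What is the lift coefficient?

CL = 0.955

From L = ½ρv²S·CL, rearranging gives CL = 2L/(ρv²S).
CL = 2 × 2030 / (1.19 × 22.5² × 7.06) = 0.955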